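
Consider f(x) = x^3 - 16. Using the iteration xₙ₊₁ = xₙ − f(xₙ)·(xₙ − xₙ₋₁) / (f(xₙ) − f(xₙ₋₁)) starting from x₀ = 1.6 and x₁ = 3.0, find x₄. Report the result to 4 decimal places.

2.5226

f(1.6) = -11.904000, f(3.0) = 11.000000
x₂ = 3.000000 − 11.000000·(3.000000 − 1.600000) / (11.000000 − (-11.904000)) = 3.000000 − (15.400000)/(22.904000) = 2.327628
f(2.327628) = -3.389250
x₃ = 2.327628 − (-3.389250)·(2.327628 − 3.000000) / (-3.389250 − 11.000000) = 2.327628 − (2.278835)/(-14.389250) = 2.485999
f(2.485999) = -0.636050
x₄ = 2.485999 − (-0.636050)·(2.485999 − 2.327628) / (-0.636050 − (-3.389250)) = 2.485999 − (-0.100732)/(2.753200) = 2.522586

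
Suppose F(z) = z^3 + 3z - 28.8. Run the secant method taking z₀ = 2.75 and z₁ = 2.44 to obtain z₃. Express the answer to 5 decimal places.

2.74046

F(2.75) = 0.2468750, F(2.44) = -6.9532160
z₂ = 2.4400000 − (-6.9532160)·(2.4400000 − 2.7500000) / (-6.9532160 − 0.2468750) = 2.4400000 − (2.1554970)/(-7.2000910) = 2.7393708
F(2.7393708) = -0.0252318
z₃ = 2.7393708 − (-0.0252318)·(2.7393708 − 2.4400000) / (-0.0252318 − (-6.9532160)) = 2.7393708 − (-0.0075537)/(6.9279842) = 2.7404611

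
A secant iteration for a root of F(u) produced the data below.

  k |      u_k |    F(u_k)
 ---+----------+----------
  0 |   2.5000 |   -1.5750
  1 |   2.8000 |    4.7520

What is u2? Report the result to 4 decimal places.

u2 = 2.8000 − 4.7520·(2.8000 − 2.5000) / (4.7520 − (-1.5750))
   = 2.8000 − (1.425600)/(6.327000) = 2.574680

2.5747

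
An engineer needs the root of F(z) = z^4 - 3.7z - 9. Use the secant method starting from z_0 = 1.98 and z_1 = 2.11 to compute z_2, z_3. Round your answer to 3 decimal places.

F(1.98) = -0.95646, F(2.11) = 3.01419
z_2 = 2.11000 − 3.01419·(2.11000 − 1.98000) / (3.01419 − (-0.95646)) = 2.11000 − (0.39185)/(3.97066) = 2.01131
F(2.01131) = -0.07671
z_3 = 2.01131 − (-0.07671)·(2.01131 − 2.11000) / (-0.07671 − 3.01419) = 2.01131 − (0.00757)/(-3.09090) = 2.01376

2.011, 2.014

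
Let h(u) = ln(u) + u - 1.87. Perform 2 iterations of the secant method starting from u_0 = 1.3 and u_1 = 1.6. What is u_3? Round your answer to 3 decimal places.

1.479

h(1.3) = -0.30764, h(1.6) = 0.20000
u_2 = 1.60000 − 0.20000·(1.60000 − 1.30000) / (0.20000 − (-0.30764)) = 1.60000 − (0.06000)/(0.50764) = 1.48180
h(1.48180) = 0.00506
u_3 = 1.48180 − 0.00506·(1.48180 − 1.60000) / (0.00506 − 0.20000) = 1.48180 − (-0.00060)/(-0.19494) = 1.47873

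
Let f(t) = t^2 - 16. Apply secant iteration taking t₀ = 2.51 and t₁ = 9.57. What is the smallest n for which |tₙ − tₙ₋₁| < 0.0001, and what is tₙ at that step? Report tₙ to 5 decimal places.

n = 7, tₙ = 4.00000

f(2.51) = -9.6999000, f(9.57) = 75.5849000
t₂ = 9.5700000 − 75.5849000·(7.0600000)/(85.2848000) = 3.3129719;  |Δ| = 6.2570281
f(3.3129719) = -5.0242175
t₃ = 3.3129719 − (-5.0242175)·(-6.2570281)/(-80.6091175) = 3.7029609;  |Δ| = 0.3899890
f(3.7029609) = -2.2880808
t₄ = 3.7029609 − (-2.2880808)·(0.3899890)/(2.7361367) = 4.0290873;  |Δ| = 0.3261264
f(4.0290873) = 0.2335441
t₅ = 4.0290873 − 0.2335441·(0.3261264)/(2.5216249) = 3.9988826;  |Δ| = 0.0302047
f(3.9988826) = -0.0089382
t₆ = 3.9988826 − (-0.0089382)·(-0.0302047)/(-0.2424824) = 3.9999960;  |Δ| = 0.0011134
f(3.9999960) = -0.0000324
t₇ = 3.9999960 − (-0.0000324)·(0.0011134)/(0.0089058) = 4.0000000;  |Δ| = 0.0000040
|t₇ − t₆| = 0.0000040 < 0.0001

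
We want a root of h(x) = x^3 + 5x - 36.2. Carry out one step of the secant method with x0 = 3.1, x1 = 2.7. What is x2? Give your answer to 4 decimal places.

h(3.1) = 9.091000, h(2.7) = -3.017000
x2 = 2.700000 − (-3.017000)·(2.700000 − 3.100000) / (-3.017000 − 9.091000) = 2.700000 − (1.206800)/(-12.108000) = 2.799670

2.7997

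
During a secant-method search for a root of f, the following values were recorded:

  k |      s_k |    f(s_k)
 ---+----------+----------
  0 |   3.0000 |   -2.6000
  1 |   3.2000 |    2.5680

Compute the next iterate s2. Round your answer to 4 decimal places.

3.1006

s2 = 3.2000 − 2.5680·(3.2000 − 3.0000) / (2.5680 − (-2.6000))
   = 3.2000 − (0.513600)/(5.168000) = 3.100619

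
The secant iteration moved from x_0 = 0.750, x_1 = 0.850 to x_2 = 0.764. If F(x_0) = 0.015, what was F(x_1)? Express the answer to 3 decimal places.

The secant line through (0.750, 0.015) and (0.850, F(x_1)) crosses zero at x_2 = 0.764.
So (0.750, 0.015), (0.850, F(x_1)), (0.764, 0) are collinear:
F(x_1) = 0.015 · (0.850 − 0.764) / (0.750 − 0.764) = 0.015 · (0.08600)/(-0.01400) = -0.09214

-0.092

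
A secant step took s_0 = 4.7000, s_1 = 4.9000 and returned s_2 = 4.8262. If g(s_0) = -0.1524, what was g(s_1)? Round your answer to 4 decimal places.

0.0891

The secant line through (4.7000, -0.1524) and (4.9000, g(s_1)) crosses zero at s_2 = 4.8262.
So (4.7000, -0.1524), (4.9000, g(s_1)), (4.8262, 0) are collinear:
g(s_1) = -0.1524 · (4.9000 − 4.8262) / (4.7000 − 4.8262) = -0.1524 · (0.073800)/(-0.126200) = 0.089121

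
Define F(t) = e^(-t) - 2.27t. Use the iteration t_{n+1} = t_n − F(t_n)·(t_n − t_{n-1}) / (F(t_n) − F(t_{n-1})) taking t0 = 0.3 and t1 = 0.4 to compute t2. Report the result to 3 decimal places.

0.320

F(0.3) = 0.05982, F(0.4) = -0.23768
t2 = 0.40000 − (-0.23768)·(0.40000 − 0.30000) / (-0.23768 − 0.05982) = 0.40000 − (-0.02377)/(-0.29750) = 0.32011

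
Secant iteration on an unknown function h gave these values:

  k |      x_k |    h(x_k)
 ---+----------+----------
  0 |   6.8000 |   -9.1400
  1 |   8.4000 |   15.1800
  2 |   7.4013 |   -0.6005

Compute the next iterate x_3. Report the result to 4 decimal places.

x_3 = 7.4013 − (-0.6005)·(7.4013 − 8.4000) / (-0.6005 − 15.1800)
   = 7.4013 − (0.599719)/(-15.780500) = 7.439304

7.4393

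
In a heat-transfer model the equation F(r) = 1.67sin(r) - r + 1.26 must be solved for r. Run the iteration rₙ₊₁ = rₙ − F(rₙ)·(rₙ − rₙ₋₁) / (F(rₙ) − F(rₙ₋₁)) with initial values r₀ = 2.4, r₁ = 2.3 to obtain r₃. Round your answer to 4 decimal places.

F(2.4) = -0.011976, F(2.3) = 0.205328
r₂ = 2.300000 − 0.205328·(2.300000 − 2.400000) / (0.205328 − (-0.011976)) = 2.300000 − (-0.020533)/(0.217304) = 2.394489
F(2.394489) = 0.000305
r₃ = 2.394489 − 0.000305·(2.394489 − 2.300000) / (0.000305 − 0.205328) = 2.394489 − (0.000029)/(-0.205023) = 2.394629

2.3946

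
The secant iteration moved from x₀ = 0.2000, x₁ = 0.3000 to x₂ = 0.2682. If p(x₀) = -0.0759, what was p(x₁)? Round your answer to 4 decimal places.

0.0354

The secant line through (0.2000, -0.0759) and (0.3000, p(x₁)) crosses zero at x₂ = 0.2682.
So (0.2000, -0.0759), (0.3000, p(x₁)), (0.2682, 0) are collinear:
p(x₁) = -0.0759 · (0.3000 − 0.2682) / (0.2000 − 0.2682) = -0.0759 · (0.031800)/(-0.068200) = 0.035390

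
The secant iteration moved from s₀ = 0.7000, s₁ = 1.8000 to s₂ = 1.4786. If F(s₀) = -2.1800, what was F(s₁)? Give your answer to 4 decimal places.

0.8999

The secant line through (0.7000, -2.1800) and (1.8000, F(s₁)) crosses zero at s₂ = 1.4786.
So (0.7000, -2.1800), (1.8000, F(s₁)), (1.4786, 0) are collinear:
F(s₁) = -2.1800 · (1.8000 − 1.4786) / (0.7000 − 1.4786) = -2.1800 · (0.321400)/(-0.778600) = 0.899887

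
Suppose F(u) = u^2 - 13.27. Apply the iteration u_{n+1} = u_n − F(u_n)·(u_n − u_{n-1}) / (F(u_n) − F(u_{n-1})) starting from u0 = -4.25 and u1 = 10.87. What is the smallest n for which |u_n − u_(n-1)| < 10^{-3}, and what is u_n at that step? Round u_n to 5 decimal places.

F(-4.25) = 4.7925000, F(10.87) = 104.8869000
u2 = 10.8700000 − 104.8869000·(15.1200000)/(100.0944000) = -4.9739426;  |Δ| = 15.8439426
F(-4.9739426) = 11.4701050
u3 = -4.9739426 − 11.4701050·(-15.8439426)/(-93.4167950) = -6.9193282;  |Δ| = 1.9453856
F(-6.9193282) = 34.6071023
u4 = -6.9193282 − 34.6071023·(-1.9453856)/(23.1369973) = -4.0095229;  |Δ| = 2.9098053
F(-4.0095229) = 2.8062736
u5 = -4.0095229 − 2.8062736·(2.9098053)/(-31.8008286) = -3.7527462;  |Δ| = 0.2567766
F(-3.7527462) = 0.8131043
u6 = -3.7527462 − 0.8131043·(0.2567766)/(-1.9931694) = -3.6479954;  |Δ| = 0.1047508
F(-3.6479954) = 0.0378703
u7 = -3.6479954 − 0.0378703·(0.1047508)/(-0.7752340) = -3.6428783;  |Δ| = 0.0051171
F(-3.6428783) = 0.0005622
u8 = -3.6428783 − 0.0005622·(0.0051171)/(-0.0373081) = -3.6428012;  |Δ| = 0.0000771
|u8 − u7| = 0.0000771 < 10^{-3}

n = 8, u_n = -3.64280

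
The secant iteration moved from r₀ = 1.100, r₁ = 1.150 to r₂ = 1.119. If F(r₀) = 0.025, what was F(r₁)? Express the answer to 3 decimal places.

The secant line through (1.100, 0.025) and (1.150, F(r₁)) crosses zero at r₂ = 1.119.
So (1.100, 0.025), (1.150, F(r₁)), (1.119, 0) are collinear:
F(r₁) = 0.025 · (1.150 − 1.119) / (1.100 − 1.119) = 0.025 · (0.03100)/(-0.01900) = -0.04079

-0.041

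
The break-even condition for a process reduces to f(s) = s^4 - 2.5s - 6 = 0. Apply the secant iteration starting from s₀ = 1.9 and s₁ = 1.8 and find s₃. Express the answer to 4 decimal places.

f(1.9) = 2.282100, f(1.8) = -0.002400
s₂ = 1.800000 − (-0.002400)·(1.800000 − 1.900000) / (-0.002400 − 2.282100) = 1.800000 − (0.000240)/(-2.284500) = 1.800105
f(1.800105) = -0.000212
s₃ = 1.800105 − (-0.000212)·(1.800105 − 1.800000) / (-0.000212 − (-0.002400)) = 1.800105 − (0.000000)/(0.002188) = 1.800115

1.8001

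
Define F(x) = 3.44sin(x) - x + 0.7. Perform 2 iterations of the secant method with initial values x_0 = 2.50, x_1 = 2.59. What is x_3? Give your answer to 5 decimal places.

2.56767

F(2.50) = 0.2587442, F(2.59) = -0.0872875
x_2 = 2.5900000 − (-0.0872875)·(2.5900000 − 2.5000000) / (-0.0872875 − 0.2587442) = 2.5900000 − (-0.0078559)/(-0.3460316) = 2.5672972
F(2.5672972) = 0.0014599
x_3 = 2.5672972 − 0.0014599·(2.5672972 − 2.5900000) / (0.0014599 − (-0.0872875)) = 2.5672972 − (-0.0000331)/(0.0887474) = 2.5676707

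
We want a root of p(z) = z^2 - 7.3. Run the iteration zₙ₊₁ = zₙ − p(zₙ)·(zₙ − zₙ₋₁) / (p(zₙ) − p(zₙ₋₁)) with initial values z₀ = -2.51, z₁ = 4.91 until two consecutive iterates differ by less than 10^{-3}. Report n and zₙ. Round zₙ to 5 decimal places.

n = 8, zₙ = -2.70185

p(-2.51) = -0.9999000, p(4.91) = 16.8081000
z₂ = 4.9100000 − 16.8081000·(7.4200000)/(17.8080000) = -2.0933750;  |Δ| = 7.0033750
p(-2.0933750) = -2.9177811
z₃ = -2.0933750 − (-2.9177811)·(-7.0033750)/(-19.7258811) = -1.0574611;  |Δ| = 1.0359139
p(-1.0574611) = -6.1817761
z₄ = -1.0574611 − (-6.1817761)·(1.0359139)/(-3.2639950) = -3.0194089;  |Δ| = 1.9619479
p(-3.0194089) = 1.8168303
z₅ = -3.0194089 − 1.8168303·(-1.9619479)/(7.9986064) = -2.5737655;  |Δ| = 0.4456434
p(-2.5737655) = -0.6757311
z₆ = -2.5737655 − (-0.6757311)·(0.4456434)/(-2.4925614) = -2.6945790;  |Δ| = 0.1208135
p(-2.6945790) = -0.0392438
z₇ = -2.6945790 − (-0.0392438)·(-0.1208135)/(0.6364873) = -2.7020280;  |Δ| = 0.0074490
p(-2.7020280) = 0.0009554
z₈ = -2.7020280 − 0.0009554·(-0.0074490)/(0.0401993) = -2.7018510;  |Δ| = 0.0001770
|z₈ − z₇| = 0.0001770 < 10^{-3}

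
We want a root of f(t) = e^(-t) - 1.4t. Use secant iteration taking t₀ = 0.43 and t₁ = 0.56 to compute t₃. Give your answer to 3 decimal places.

f(0.43) = 0.04851, f(0.56) = -0.21279
t₂ = 0.56000 − (-0.21279)·(0.56000 − 0.43000) / (-0.21279 − 0.04851) = 0.56000 − (-0.02766)/(-0.26130) = 0.45413
f(0.45413) = -0.00079
t₃ = 0.45413 − (-0.00079)·(0.45413 − 0.56000) / (-0.00079 − (-0.21279)) = 0.45413 − (0.00008)/(0.21200) = 0.45374

0.454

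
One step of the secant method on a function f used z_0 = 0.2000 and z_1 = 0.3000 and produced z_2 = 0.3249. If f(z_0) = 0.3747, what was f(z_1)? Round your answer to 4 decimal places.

0.0747

The secant line through (0.2000, 0.3747) and (0.3000, f(z_1)) crosses zero at z_2 = 0.3249.
So (0.2000, 0.3747), (0.3000, f(z_1)), (0.3249, 0) are collinear:
f(z_1) = 0.3747 · (0.3000 − 0.3249) / (0.2000 − 0.3249) = 0.3747 · (-0.024900)/(-0.124900) = 0.074700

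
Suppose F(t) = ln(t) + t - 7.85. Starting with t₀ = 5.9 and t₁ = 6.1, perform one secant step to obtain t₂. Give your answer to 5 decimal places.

F(5.9) = -0.1750476, F(6.1) = 0.0582888
t₂ = 6.1000000 − 0.0582888·(6.1000000 − 5.9000000) / (0.0582888 − (-0.1750476)) = 6.1000000 − (0.0116578)/(0.2333364) = 6.0500389

6.05004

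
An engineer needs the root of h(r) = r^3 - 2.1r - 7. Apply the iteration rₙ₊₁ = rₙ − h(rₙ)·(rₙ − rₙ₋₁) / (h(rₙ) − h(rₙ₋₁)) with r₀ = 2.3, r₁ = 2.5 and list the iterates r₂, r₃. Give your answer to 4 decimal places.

h(2.3) = 0.337000, h(2.5) = 3.375000
r₂ = 2.500000 − 3.375000·(2.500000 − 2.300000) / (3.375000 − 0.337000) = 2.500000 − (0.675000)/(3.038000) = 2.277814
h(2.277814) = 0.034889
r₃ = 2.277814 − 0.034889·(2.277814 − 2.500000) / (0.034889 − 3.375000) = 2.277814 − (-0.007752)/(-3.340111) = 2.275494

2.2778, 2.2755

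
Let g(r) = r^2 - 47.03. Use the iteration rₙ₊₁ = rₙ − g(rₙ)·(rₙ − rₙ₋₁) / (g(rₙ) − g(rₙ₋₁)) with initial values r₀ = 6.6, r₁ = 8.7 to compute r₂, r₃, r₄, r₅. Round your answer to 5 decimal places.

g(6.6) = -3.4700000, g(8.7) = 28.6600000
r₂ = 8.7000000 − 28.6600000·(8.7000000 − 6.6000000) / (28.6600000 − (-3.4700000)) = 8.7000000 − (60.1860000)/(32.1300000) = 6.8267974
g(6.8267974) = -0.4248375
r₃ = 6.8267974 − (-0.4248375)·(6.8267974 − 8.7000000) / (-0.4248375 − 28.6600000) = 6.8267974 − (0.7958066)/(-29.0848375) = 6.8541589
g(6.8541589) = -0.0505051
r₄ = 6.8541589 − (-0.0505051)·(6.8541589 − 6.8267974) / (-0.0505051 − (-0.4248375)) = 6.8541589 − (-0.0013819)/(0.3743324) = 6.8578506
g(6.8578506) = 0.0001146
r₅ = 6.8578506 − 0.0001146·(6.8578506 − 6.8541589) / (0.0001146 − (-0.0505051)) = 6.8578506 − (0.0000004)/(0.0506197) = 6.8578422

6.82680, 6.85416, 6.85785, 6.85784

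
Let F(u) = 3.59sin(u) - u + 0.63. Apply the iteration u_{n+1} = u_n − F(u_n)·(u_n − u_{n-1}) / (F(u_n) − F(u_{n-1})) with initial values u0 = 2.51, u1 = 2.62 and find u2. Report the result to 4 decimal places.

F(2.51) = 0.239647, F(2.62) = -0.201241
u2 = 2.620000 − (-0.201241)·(2.620000 − 2.510000) / (-0.201241 − 0.239647) = 2.620000 − (-0.022136)/(-0.440888) = 2.569791

2.5698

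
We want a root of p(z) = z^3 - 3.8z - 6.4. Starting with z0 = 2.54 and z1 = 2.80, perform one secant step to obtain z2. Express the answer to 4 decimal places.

2.5210

p(2.54) = 0.335064, p(2.80) = 4.912000
z2 = 2.800000 − 4.912000·(2.800000 − 2.540000) / (4.912000 − 0.335064) = 2.800000 − (1.277120)/(4.576936) = 2.520966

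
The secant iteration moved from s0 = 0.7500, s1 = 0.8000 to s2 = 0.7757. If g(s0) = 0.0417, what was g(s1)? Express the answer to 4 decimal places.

-0.0394

The secant line through (0.7500, 0.0417) and (0.8000, g(s1)) crosses zero at s2 = 0.7757.
So (0.7500, 0.0417), (0.8000, g(s1)), (0.7757, 0) are collinear:
g(s1) = 0.0417 · (0.8000 − 0.7757) / (0.7500 − 0.7757) = 0.0417 · (0.024300)/(-0.025700) = -0.039428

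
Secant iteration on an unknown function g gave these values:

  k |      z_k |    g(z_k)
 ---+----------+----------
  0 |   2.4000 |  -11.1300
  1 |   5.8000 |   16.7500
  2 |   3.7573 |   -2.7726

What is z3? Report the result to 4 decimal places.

z3 = 3.7573 − (-2.7726)·(3.7573 − 5.8000) / (-2.7726 − 16.7500)
   = 3.7573 − (5.663590)/(-19.522600) = 4.047404

4.0474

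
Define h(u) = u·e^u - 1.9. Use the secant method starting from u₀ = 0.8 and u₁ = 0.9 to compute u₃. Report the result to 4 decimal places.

h(0.8) = -0.119567, h(0.9) = 0.313643
u₂ = 0.900000 − 0.313643·(0.900000 − 0.800000) / (0.313643 − (-0.119567)) = 0.900000 − (0.031364)/(0.433210) = 0.827600
h(0.827600) = -0.006598
u₃ = 0.827600 − (-0.006598)·(0.827600 − 0.900000) / (-0.006598 − 0.313643) = 0.827600 − (0.000478)/(-0.320241) = 0.829092

0.8291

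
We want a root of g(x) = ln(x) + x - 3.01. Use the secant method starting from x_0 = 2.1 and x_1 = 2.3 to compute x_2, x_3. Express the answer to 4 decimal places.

2.2155, 2.2148

g(2.1) = -0.168063, g(2.3) = 0.122909
x_2 = 2.300000 − 0.122909·(2.300000 − 2.100000) / (0.122909 − (-0.168063)) = 2.300000 − (0.024582)/(0.290972) = 2.215518
g(2.215518) = 0.001005
x_3 = 2.215518 − 0.001005·(2.215518 − 2.300000) / (0.001005 − 0.122909) = 2.215518 − (-0.000085)/(-0.121905) = 2.214822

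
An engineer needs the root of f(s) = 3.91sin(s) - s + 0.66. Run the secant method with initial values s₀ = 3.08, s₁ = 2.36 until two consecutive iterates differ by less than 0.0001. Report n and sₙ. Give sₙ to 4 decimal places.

n = 5, sₙ = 2.6173

f(3.08) = -2.179325, f(2.36) = 1.054246
s₂ = 2.360000 − 1.054246·(-0.720000)/(3.233571) = 2.594743;  |Δ| = 0.234743
f(2.594743) = 0.098454
s₃ = 2.594743 − 0.098454·(0.234743)/(-0.955792) = 2.618923;  |Δ| = 0.024180
f(2.618923) = -0.007070
s₄ = 2.618923 − (-0.007070)·(0.024180)/(-0.105524) = 2.617303;  |Δ| = 0.001620
f(2.617303) = 0.000036
s₅ = 2.617303 − 0.000036·(-0.001620)/(0.007106) = 2.617311;  |Δ| = 0.000008
|s₅ − s₄| = 0.000008 < 0.0001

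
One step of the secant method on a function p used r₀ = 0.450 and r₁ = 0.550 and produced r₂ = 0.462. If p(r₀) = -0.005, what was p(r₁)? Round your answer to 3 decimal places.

The secant line through (0.450, -0.005) and (0.550, p(r₁)) crosses zero at r₂ = 0.462.
So (0.450, -0.005), (0.550, p(r₁)), (0.462, 0) are collinear:
p(r₁) = -0.005 · (0.550 − 0.462) / (0.450 − 0.462) = -0.005 · (0.08800)/(-0.01200) = 0.03667

0.037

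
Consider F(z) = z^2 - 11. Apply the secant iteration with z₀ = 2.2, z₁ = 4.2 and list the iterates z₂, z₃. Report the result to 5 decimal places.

F(2.2) = -6.1600000, F(4.2) = 6.6400000
z₂ = 4.2000000 − 6.6400000·(4.2000000 − 2.2000000) / (6.6400000 − (-6.1600000)) = 4.2000000 − (13.2800000)/(12.8000000) = 3.1625000
F(3.1625000) = -0.9985937
z₃ = 3.1625000 − (-0.9985937)·(3.1625000 − 4.2000000) / (-0.9985937 − 6.6400000) = 3.1625000 − (1.0360410)/(-7.6385938) = 3.2981324

3.16250, 3.29813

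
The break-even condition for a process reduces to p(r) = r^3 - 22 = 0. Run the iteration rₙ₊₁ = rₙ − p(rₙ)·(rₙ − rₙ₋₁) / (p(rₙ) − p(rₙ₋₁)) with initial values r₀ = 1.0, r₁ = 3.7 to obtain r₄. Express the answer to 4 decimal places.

2.8595

p(1.0) = -21.000000, p(3.7) = 28.653000
r₂ = 3.700000 − 28.653000·(3.700000 − 1.000000) / (28.653000 − (-21.000000)) = 3.700000 − (77.363100)/(49.653000) = 2.141925
p(2.141925) = -12.173186
r₃ = 2.141925 − (-12.173186)·(2.141925 − 3.700000) / (-12.173186 − 28.653000) = 2.141925 − (18.966737)/(-40.826186) = 2.606498
p(2.606498) = -4.291895
r₄ = 2.606498 − (-4.291895)·(2.606498 − 2.141925) / (-4.291895 − (-12.173186)) = 2.606498 − (-1.993898)/(7.881290) = 2.859489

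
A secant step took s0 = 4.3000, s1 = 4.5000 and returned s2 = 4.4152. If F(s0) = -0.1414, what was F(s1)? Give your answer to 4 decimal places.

The secant line through (4.3000, -0.1414) and (4.5000, F(s1)) crosses zero at s2 = 4.4152.
So (4.3000, -0.1414), (4.5000, F(s1)), (4.4152, 0) are collinear:
F(s1) = -0.1414 · (4.5000 − 4.4152) / (4.3000 − 4.4152) = -0.1414 · (0.084800)/(-0.115200) = 0.104086

0.1041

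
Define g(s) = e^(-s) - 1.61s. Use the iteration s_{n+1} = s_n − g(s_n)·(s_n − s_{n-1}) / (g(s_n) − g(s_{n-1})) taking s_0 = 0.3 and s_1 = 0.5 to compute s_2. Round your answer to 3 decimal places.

g(0.3) = 0.25782, g(0.5) = -0.19847
s_2 = 0.50000 − (-0.19847)·(0.50000 − 0.30000) / (-0.19847 − 0.25782) = 0.50000 − (-0.03969)/(-0.45629) = 0.41301

0.413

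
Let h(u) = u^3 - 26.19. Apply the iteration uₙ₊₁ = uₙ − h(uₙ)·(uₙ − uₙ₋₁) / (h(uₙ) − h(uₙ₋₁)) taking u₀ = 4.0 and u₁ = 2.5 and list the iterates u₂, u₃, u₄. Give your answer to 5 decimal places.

2.82760, 2.99568, 2.96842

h(4.0) = 37.8100000, h(2.5) = -10.5650000
u₂ = 2.5000000 − (-10.5650000)·(2.5000000 − 4.0000000) / (-10.5650000 − 37.8100000) = 2.5000000 − (15.8475000)/(-48.3750000) = 2.8275969
h(2.8275969) = -3.5825026
u₃ = 2.8275969 − (-3.5825026)·(2.8275969 − 2.5000000) / (-3.5825026 − (-10.5650000)) = 2.8275969 − (-1.1736167)/(6.9824974) = 2.9956767
h(2.9956767) = 0.6934389
u₄ = 2.9956767 − 0.6934389·(2.9956767 − 2.8275969) / (0.6934389 − (-3.5825026)) = 2.9956767 − (0.1165531)/(4.2759414) = 2.9684188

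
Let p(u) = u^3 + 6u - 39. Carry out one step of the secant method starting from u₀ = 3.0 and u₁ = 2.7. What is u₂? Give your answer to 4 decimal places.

2.8026

p(3.0) = 6.000000, p(2.7) = -3.117000
u₂ = 2.700000 − (-3.117000)·(2.700000 − 3.000000) / (-3.117000 − 6.000000) = 2.700000 − (0.935100)/(-9.117000) = 2.802567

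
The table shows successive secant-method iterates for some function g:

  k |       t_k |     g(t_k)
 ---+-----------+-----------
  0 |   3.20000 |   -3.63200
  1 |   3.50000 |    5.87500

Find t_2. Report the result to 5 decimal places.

t_2 = 3.50000 − 5.87500·(3.50000 − 3.20000) / (5.87500 − (-3.63200))
   = 3.50000 − (1.7625000)/(9.5070000) = 3.3146103

3.31461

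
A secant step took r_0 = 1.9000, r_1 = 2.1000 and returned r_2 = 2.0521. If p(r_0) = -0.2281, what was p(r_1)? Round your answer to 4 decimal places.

0.0718

The secant line through (1.9000, -0.2281) and (2.1000, p(r_1)) crosses zero at r_2 = 2.0521.
So (1.9000, -0.2281), (2.1000, p(r_1)), (2.0521, 0) are collinear:
p(r_1) = -0.2281 · (2.1000 − 2.0521) / (1.9000 − 2.0521) = -0.2281 · (0.047900)/(-0.152100) = 0.071834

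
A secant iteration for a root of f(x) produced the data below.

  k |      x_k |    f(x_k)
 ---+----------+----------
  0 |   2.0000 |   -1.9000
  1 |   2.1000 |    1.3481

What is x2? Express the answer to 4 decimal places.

2.0585

x2 = 2.1000 − 1.3481·(2.1000 − 2.0000) / (1.3481 − (-1.9000))
   = 2.1000 − (0.134810)/(3.248100) = 2.058496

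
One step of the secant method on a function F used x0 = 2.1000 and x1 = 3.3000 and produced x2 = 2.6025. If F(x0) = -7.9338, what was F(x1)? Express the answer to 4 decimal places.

11.0126

The secant line through (2.1000, -7.9338) and (3.3000, F(x1)) crosses zero at x2 = 2.6025.
So (2.1000, -7.9338), (3.3000, F(x1)), (2.6025, 0) are collinear:
F(x1) = -7.9338 · (3.3000 − 2.6025) / (2.1000 − 2.6025) = -7.9338 · (0.697500)/(-0.502500) = 11.012588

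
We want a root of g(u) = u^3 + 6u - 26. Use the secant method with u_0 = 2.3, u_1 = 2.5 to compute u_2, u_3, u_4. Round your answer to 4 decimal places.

g(2.3) = -0.033000, g(2.5) = 4.625000
u_2 = 2.500000 − 4.625000·(2.500000 − 2.300000) / (4.625000 − (-0.033000)) = 2.500000 − (0.925000)/(4.658000) = 2.301417
g(2.301417) = -0.001998
u_3 = 2.301417 − (-0.001998)·(2.301417 − 2.500000) / (-0.001998 − 4.625000) = 2.301417 − (0.000397)/(-4.626998) = 2.301503
g(2.301503) = -0.000121
u_4 = 2.301503 − (-0.000121)·(2.301503 − 2.301417) / (-0.000121 − (-0.001998)) = 2.301503 − (0.000000)/(0.001877) = 2.301508

2.3014, 2.3015, 2.3015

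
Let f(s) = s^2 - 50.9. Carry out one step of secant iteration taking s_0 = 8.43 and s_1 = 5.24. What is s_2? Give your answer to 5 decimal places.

6.95488

f(8.43) = 20.1649000, f(5.24) = -23.4424000
s_2 = 5.2400000 − (-23.4424000)·(5.2400000 − 8.4300000) / (-23.4424000 − 20.1649000) = 5.2400000 − (74.7812560)/(-43.6073000) = 6.9548793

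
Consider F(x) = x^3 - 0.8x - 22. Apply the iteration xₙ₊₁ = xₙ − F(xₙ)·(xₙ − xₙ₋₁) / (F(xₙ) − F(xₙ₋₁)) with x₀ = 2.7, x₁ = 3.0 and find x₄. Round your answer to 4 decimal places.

2.8972

F(2.7) = -4.477000, F(3.0) = 2.600000
x₂ = 3.000000 − 2.600000·(3.000000 − 2.700000) / (2.600000 − (-4.477000)) = 3.000000 − (0.780000)/(7.077000) = 2.889784
F(2.889784) = -0.179675
x₃ = 2.889784 − (-0.179675)·(2.889784 − 3.000000) / (-0.179675 − 2.600000) = 2.889784 − (0.019803)/(-2.779675) = 2.896908
F(2.896908) = -0.006453
x₄ = 2.896908 − (-0.006453)·(2.896908 − 2.889784) / (-0.006453 − (-0.179675)) = 2.896908 − (-0.000046)/(0.173221) = 2.897173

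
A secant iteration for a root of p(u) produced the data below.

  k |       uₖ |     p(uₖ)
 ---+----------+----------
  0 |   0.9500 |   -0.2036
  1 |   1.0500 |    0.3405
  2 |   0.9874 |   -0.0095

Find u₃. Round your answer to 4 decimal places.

0.9891

u₃ = 0.9874 − (-0.0095)·(0.9874 − 1.0500) / (-0.0095 − 0.3405)
   = 0.9874 − (0.000595)/(-0.350000) = 0.989099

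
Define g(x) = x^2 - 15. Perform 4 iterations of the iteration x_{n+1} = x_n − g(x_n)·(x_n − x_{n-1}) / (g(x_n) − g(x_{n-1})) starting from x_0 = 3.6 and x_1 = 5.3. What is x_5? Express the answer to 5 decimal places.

g(3.6) = -2.0400000, g(5.3) = 13.0900000
x_2 = 5.3000000 − 13.0900000·(5.3000000 − 3.6000000) / (13.0900000 − (-2.0400000)) = 5.3000000 − (22.2530000)/(15.1300000) = 3.8292135
g(3.8292135) = -0.3371241
x_3 = 3.8292135 − (-0.3371241)·(3.8292135 − 5.3000000) / (-0.3371241 − 13.0900000) = 3.8292135 − (0.4958376)/(-13.4271241) = 3.8661415
g(3.8661415) = -0.0529496
x_4 = 3.8661415 − (-0.0529496)·(3.8661415 − 3.8292135) / (-0.0529496 − (-0.3371241)) = 3.8661415 − (-0.0019553)/(0.2841745) = 3.8730223
g(3.8730223) = 0.0003014
x_5 = 3.8730223 − 0.0003014·(3.8730223 − 3.8661415) / (0.0003014 − (-0.0529496)) = 3.8730223 − (0.0000021)/(0.0532510) = 3.8729833

3.87298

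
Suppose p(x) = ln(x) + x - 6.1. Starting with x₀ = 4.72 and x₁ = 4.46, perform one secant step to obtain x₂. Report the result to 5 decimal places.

p(4.72) = 0.1718088, p(4.46) = -0.1448512
x₂ = 4.4600000 − (-0.1448512)·(4.4600000 − 4.7200000) / (-0.1448512 − 0.1718088) = 4.4600000 − (0.0376613)/(-0.3166600) = 4.5789330

4.57893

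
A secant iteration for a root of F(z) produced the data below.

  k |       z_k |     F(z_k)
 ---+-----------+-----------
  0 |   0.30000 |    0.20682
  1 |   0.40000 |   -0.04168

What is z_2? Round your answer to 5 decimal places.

z_2 = 0.40000 − (-0.04168)·(0.40000 − 0.30000) / (-0.04168 − 0.20682)
   = 0.40000 − (-0.0041680)/(-0.2485000) = 0.3832274

0.38323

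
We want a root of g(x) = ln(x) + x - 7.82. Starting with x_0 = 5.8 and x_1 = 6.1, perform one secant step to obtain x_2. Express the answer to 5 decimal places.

g(5.8) = -0.2621421, g(6.1) = 0.0882888
x_2 = 6.1000000 − 0.0882888·(6.1000000 − 5.8000000) / (0.0882888 − (-0.2621421)) = 6.1000000 − (0.0264866)/(0.3504309) = 6.0244170

6.02442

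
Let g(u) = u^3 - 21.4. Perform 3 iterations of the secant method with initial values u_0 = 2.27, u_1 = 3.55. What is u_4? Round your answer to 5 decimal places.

g(2.27) = -9.7029170, g(3.55) = 23.3388750
u_2 = 3.5500000 − 23.3388750·(3.5500000 − 2.2700000) / (23.3388750 − (-9.7029170)) = 3.5500000 − (29.8737600)/(33.0417920) = 2.6458795
g(2.6458795) = -2.8770478
u_3 = 2.6458795 − (-2.8770478)·(2.6458795 − 3.5500000) / (-2.8770478 − 23.3388750) = 2.6458795 − (2.6011977)/(-26.2159228) = 2.7451016
g(2.7451016) = -0.7140596
u_4 = 2.7451016 − (-0.7140596)·(2.7451016 − 2.6458795) / (-0.7140596 − (-2.8770478)) = 2.7451016 − (-0.0708505)/(2.1629882) = 2.7778574

2.77786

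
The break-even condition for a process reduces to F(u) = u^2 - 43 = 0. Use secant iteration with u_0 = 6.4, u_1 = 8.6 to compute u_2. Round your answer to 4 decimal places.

6.5360

F(6.4) = -2.040000, F(8.6) = 30.960000
u_2 = 8.600000 − 30.960000·(8.600000 − 6.400000) / (30.960000 − (-2.040000)) = 8.600000 − (68.112000)/(33.000000) = 6.536000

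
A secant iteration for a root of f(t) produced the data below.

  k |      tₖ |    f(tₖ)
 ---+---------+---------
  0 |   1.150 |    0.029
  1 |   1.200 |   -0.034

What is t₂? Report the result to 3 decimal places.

t₂ = 1.200 − (-0.034)·(1.200 − 1.150) / (-0.034 − 0.029)
   = 1.200 − (-0.00170)/(-0.06300) = 1.17302

1.173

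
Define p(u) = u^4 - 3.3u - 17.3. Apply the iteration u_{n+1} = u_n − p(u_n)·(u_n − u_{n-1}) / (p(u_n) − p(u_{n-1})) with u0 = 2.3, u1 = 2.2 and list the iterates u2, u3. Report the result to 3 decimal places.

p(2.3) = 3.09410, p(2.2) = -1.13440
u2 = 2.20000 − (-1.13440)·(2.20000 − 2.30000) / (-1.13440 − 3.09410) = 2.20000 − (0.11344)/(-4.22850) = 2.22683
p(2.22683) = -0.05922
u3 = 2.22683 − (-0.05922)·(2.22683 − 2.20000) / (-0.05922 − (-1.13440)) = 2.22683 − (-0.00159)/(1.07518) = 2.22831

2.227, 2.228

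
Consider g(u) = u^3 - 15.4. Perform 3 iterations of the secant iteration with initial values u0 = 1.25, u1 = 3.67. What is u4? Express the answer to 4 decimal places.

g(1.25) = -13.446875, g(3.67) = 34.030863
u2 = 3.670000 − 34.030863·(3.670000 − 1.250000) / (34.030863 − (-13.446875)) = 3.670000 − (82.354688)/(47.477738) = 1.935404
g(1.935404) = -8.150384
u3 = 1.935404 − (-8.150384)·(1.935404 − 3.670000) / (-8.150384 − 34.030863) = 1.935404 − (14.137623)/(-42.181247) = 2.270568
g(2.270568) = -3.694137
u4 = 2.270568 − (-3.694137)·(2.270568 − 1.935404) / (-3.694137 − (-8.150384)) = 2.270568 − (-1.238141)/(4.456247) = 2.548412

2.5484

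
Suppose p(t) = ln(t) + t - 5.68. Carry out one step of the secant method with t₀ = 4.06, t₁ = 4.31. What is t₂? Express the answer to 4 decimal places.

4.2366

p(4.06) = -0.218817, p(4.31) = 0.090938
t₂ = 4.310000 − 0.090938·(4.310000 − 4.060000) / (0.090938 − (-0.218817)) = 4.310000 − (0.022734)/(0.309755) = 4.236605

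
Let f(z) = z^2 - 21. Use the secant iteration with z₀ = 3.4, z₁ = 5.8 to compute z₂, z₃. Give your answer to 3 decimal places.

4.426, 4.564

f(3.4) = -9.44000, f(5.8) = 12.64000
z₂ = 5.80000 − 12.64000·(5.80000 − 3.40000) / (12.64000 − (-9.44000)) = 5.80000 − (30.33600)/(22.08000) = 4.42609
f(4.42609) = -1.40975
z₃ = 4.42609 − (-1.40975)·(4.42609 − 5.80000) / (-1.40975 − 12.64000) = 4.42609 − (1.93688)/(-14.04975) = 4.56395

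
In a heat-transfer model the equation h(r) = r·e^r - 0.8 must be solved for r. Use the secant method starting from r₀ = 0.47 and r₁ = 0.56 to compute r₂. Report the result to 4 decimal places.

h(0.47) = -0.048003, h(0.56) = 0.180377
r₂ = 0.560000 − 0.180377·(0.560000 − 0.470000) / (0.180377 − (-0.048003)) = 0.560000 − (0.016234)/(0.228379) = 0.488917

0.4889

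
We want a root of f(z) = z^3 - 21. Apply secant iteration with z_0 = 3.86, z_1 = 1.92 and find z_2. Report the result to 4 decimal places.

f(3.86) = 36.512456, f(1.92) = -13.922112
z_2 = 1.920000 − (-13.922112)·(1.920000 − 3.860000) / (-13.922112 − 36.512456) = 1.920000 − (27.008897)/(-50.434568) = 2.455524

2.4555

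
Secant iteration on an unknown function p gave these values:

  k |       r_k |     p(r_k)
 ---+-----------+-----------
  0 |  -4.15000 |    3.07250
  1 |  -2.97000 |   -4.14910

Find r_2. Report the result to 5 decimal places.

-3.64796

r_2 = -2.97000 − (-4.14910)·(-2.97000 − (-4.15000)) / (-4.14910 − 3.07250)
   = -2.97000 − (-4.8959380)/(-7.2216000) = -3.6479575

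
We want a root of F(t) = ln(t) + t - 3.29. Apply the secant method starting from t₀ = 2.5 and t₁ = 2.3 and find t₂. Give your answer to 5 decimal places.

F(2.5) = 0.1262907, F(2.3) = -0.1570909
t₂ = 2.3000000 − (-0.1570909)·(2.3000000 − 2.5000000) / (-0.1570909 − 0.1262907) = 2.3000000 − (0.0314182)/(-0.2833816) = 2.4108688

2.41087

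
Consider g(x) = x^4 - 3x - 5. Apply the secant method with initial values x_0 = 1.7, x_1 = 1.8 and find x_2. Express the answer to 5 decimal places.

g(1.7) = -1.7479000, g(1.8) = 0.0976000
x_2 = 1.8000000 − 0.0976000·(1.8000000 − 1.7000000) / (0.0976000 − (-1.7479000)) = 1.8000000 − (0.0097600)/(1.8455000) = 1.7947115

1.79471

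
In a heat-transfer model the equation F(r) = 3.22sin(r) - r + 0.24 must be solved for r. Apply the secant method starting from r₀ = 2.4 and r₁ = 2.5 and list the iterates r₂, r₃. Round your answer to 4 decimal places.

2.4043, 2.4044

F(2.4) = 0.014991, F(2.5) = -0.332920
r₂ = 2.500000 − (-0.332920)·(2.500000 − 2.400000) / (-0.332920 − 0.014991) = 2.500000 − (-0.033292)/(-0.347911) = 2.404309
F(2.404309) = 0.000431
r₃ = 2.404309 − 0.000431·(2.404309 − 2.500000) / (0.000431 − (-0.332920)) = 2.404309 − (-0.000041)/(0.333351) = 2.404433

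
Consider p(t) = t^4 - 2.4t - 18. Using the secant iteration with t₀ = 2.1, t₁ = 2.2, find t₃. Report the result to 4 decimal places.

2.1964

p(2.1) = -3.591900, p(2.2) = 0.145600
t₂ = 2.200000 − 0.145600·(2.200000 − 2.100000) / (0.145600 − (-3.591900)) = 2.200000 − (0.014560)/(3.737500) = 2.196104
p(2.196104) = -0.010534
t₃ = 2.196104 − (-0.010534)·(2.196104 − 2.200000) / (-0.010534 − 0.145600) = 2.196104 − (0.000041)/(-0.156134) = 2.196367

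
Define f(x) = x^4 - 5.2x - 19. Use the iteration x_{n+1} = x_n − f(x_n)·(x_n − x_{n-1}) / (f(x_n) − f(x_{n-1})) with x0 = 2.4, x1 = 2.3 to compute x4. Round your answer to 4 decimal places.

f(2.4) = 1.697600, f(2.3) = -2.975900
x2 = 2.300000 − (-2.975900)·(2.300000 − 2.400000) / (-2.975900 − 1.697600) = 2.300000 − (0.297590)/(-4.673500) = 2.363676
f(2.363676) = -0.076944
x3 = 2.363676 − (-0.076944)·(2.363676 − 2.300000) / (-0.076944 − (-2.975900)) = 2.363676 − (-0.004899)/(2.898956) = 2.365366
f(2.365366) = 0.003639
x4 = 2.365366 − 0.003639·(2.365366 − 2.363676) / (0.003639 − (-0.076944)) = 2.365366 − (0.000006)/(0.080583) = 2.365290

2.3653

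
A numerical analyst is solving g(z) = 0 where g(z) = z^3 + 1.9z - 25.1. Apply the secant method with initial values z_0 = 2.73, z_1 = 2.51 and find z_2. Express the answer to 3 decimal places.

2.711

g(2.73) = 0.43342, g(2.51) = -4.51775
z_2 = 2.51000 − (-4.51775)·(2.51000 − 2.73000) / (-4.51775 − 0.43342) = 2.51000 − (0.99390)/(-4.95117) = 2.71074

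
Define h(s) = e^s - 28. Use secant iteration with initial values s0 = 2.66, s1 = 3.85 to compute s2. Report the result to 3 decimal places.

3.159

h(2.66) = -13.70371, h(3.85) = 18.99306
s2 = 3.85000 − 18.99306·(3.85000 − 2.66000) / (18.99306 − (-13.70371)) = 3.85000 − (22.60175)/(32.69677) = 3.15875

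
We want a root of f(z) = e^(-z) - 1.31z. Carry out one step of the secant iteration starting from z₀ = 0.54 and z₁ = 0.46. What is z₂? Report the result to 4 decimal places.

f(0.54) = -0.124652, f(0.46) = 0.028684
z₂ = 0.460000 − 0.028684·(0.460000 − 0.540000) / (0.028684 − (-0.124652)) = 0.460000 − (-0.002295)/(0.153335) = 0.474965

0.4750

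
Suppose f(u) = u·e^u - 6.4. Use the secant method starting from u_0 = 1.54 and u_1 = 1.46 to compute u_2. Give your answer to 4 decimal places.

1.4701

f(1.54) = 0.783469, f(1.46) = -0.113299
u_2 = 1.460000 − (-0.113299)·(1.460000 − 1.540000) / (-0.113299 − 0.783469) = 1.460000 − (0.009064)/(-0.896768) = 1.470107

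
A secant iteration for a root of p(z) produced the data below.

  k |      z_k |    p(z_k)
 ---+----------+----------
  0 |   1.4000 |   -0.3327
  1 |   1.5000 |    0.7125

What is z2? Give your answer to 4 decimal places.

1.4318

z2 = 1.5000 − 0.7125·(1.5000 − 1.4000) / (0.7125 − (-0.3327))
   = 1.5000 − (0.071250)/(1.045200) = 1.431831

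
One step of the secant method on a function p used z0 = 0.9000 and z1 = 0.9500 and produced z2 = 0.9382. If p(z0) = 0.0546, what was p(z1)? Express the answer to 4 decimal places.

The secant line through (0.9000, 0.0546) and (0.9500, p(z1)) crosses zero at z2 = 0.9382.
So (0.9000, 0.0546), (0.9500, p(z1)), (0.9382, 0) are collinear:
p(z1) = 0.0546 · (0.9500 − 0.9382) / (0.9000 − 0.9382) = 0.0546 · (0.011800)/(-0.038200) = -0.016866

-0.0169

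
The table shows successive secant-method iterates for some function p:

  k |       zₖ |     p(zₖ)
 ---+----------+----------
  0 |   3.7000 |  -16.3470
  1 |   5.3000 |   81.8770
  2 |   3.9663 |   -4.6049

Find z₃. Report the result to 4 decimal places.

4.0373

z₃ = 3.9663 − (-4.6049)·(3.9663 − 5.3000) / (-4.6049 − 81.8770)
   = 3.9663 − (6.141555)/(-86.481900) = 4.037315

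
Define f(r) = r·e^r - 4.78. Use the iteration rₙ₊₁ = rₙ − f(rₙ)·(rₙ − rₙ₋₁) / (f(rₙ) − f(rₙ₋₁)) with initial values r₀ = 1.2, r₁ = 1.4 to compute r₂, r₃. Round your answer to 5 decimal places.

1.29401, 1.30068

f(1.2) = -0.7958597, f(1.4) = 0.8972800
r₂ = 1.4000000 − 0.8972800·(1.4000000 − 1.2000000) / (0.8972800 − (-0.7958597)) = 1.4000000 − (0.1794560)/(1.6931396) = 1.2940099
f(1.2940099) = -0.0602502
r₃ = 1.2940099 − (-0.0602502)·(1.2940099 − 1.4000000) / (-0.0602502 − 0.8972800) = 1.2940099 − (0.0063859)/(-0.9575301) = 1.3006791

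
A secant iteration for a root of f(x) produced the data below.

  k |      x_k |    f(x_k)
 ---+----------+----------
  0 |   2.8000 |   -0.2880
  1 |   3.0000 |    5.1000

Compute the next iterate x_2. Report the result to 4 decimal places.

2.8107

x_2 = 3.0000 − 5.1000·(3.0000 − 2.8000) / (5.1000 − (-0.2880))
   = 3.0000 − (1.020000)/(5.388000) = 2.810690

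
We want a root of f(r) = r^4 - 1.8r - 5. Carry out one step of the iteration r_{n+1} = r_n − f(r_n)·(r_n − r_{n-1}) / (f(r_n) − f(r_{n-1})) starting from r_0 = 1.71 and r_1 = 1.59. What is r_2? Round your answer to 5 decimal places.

f(1.71) = 0.4723608, f(1.59) = -1.4707104
r_2 = 1.5900000 − (-1.4707104)·(1.5900000 − 1.7100000) / (-1.4707104 − 0.4723608) = 1.5900000 − (0.1764852)/(-1.9430712) = 1.6808280

1.68083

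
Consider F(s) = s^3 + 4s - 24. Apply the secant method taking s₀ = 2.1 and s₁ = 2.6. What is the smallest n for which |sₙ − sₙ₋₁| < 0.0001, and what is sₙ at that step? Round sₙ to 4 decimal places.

n = 5, sₙ = 2.4268

F(2.1) = -6.339000, F(2.6) = 3.976000
s₂ = 2.600000 − 3.976000·(0.500000)/(10.315000) = 2.407271;  |Δ| = 0.192729
F(2.407271) = -0.420893
s₃ = 2.407271 − (-0.420893)·(-0.192729)/(-4.396893) = 2.425720;  |Δ| = 0.018449
F(2.425720) = -0.023899
s₄ = 2.425720 − (-0.023899)·(0.018449)/(0.396994) = 2.426831;  |Δ| = 0.001111
F(2.426831) = 0.000158
s₅ = 2.426831 − 0.000158·(0.001111)/(0.024057) = 2.426823;  |Δ| = 0.000007
|s₅ − s₄| = 0.000007 < 0.0001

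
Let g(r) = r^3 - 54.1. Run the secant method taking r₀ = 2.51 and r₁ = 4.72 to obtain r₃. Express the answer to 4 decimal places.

3.7100

g(2.51) = -38.286749, g(4.72) = 51.054048
r₂ = 4.720000 − 51.054048·(4.720000 − 2.510000) / (51.054048 − (-38.286749)) = 4.720000 − (112.829446)/(89.340797) = 3.457089
g(3.457089) = -12.782712
r₃ = 3.457089 − (-12.782712)·(3.457089 − 4.720000) / (-12.782712 − 51.054048) = 3.457089 − (16.143424)/(-63.836760) = 3.709975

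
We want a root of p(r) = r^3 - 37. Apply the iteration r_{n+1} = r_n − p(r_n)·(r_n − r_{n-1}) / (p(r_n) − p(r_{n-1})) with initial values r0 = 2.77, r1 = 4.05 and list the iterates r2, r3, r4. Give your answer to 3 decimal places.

p(2.77) = -15.74607, p(4.05) = 29.43012
r2 = 4.05000 − 29.43012·(4.05000 − 2.77000) / (29.43012 − (-15.74607)) = 4.05000 − (37.67056)/(45.17619) = 3.21614
p(3.21614) = -3.73363
r3 = 3.21614 − (-3.73363)·(3.21614 − 4.05000) / (-3.73363 − 29.43012) = 3.21614 − (3.11332)/(-33.16376) = 3.31002
p(3.31002) = -0.73470
r4 = 3.31002 − (-0.73470)·(3.31002 − 3.21614) / (-0.73470 − (-3.73363)) = 3.31002 − (-0.06897)/(2.99893) = 3.33302

3.216, 3.310, 3.333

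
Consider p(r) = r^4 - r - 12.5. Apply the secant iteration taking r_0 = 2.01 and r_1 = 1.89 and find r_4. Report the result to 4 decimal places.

1.9497

p(2.01) = 1.812408, p(1.89) = -1.630102
r_2 = 1.890000 − (-1.630102)·(1.890000 − 2.010000) / (-1.630102 − 1.812408) = 1.890000 − (0.195612)/(-3.442510) = 1.946823
p(1.946823) = -0.081828
r_3 = 1.946823 − (-0.081828)·(1.946823 − 1.890000) / (-0.081828 − (-1.630102)) = 1.946823 − (-0.004650)/(1.548274) = 1.949826
p(1.949826) = 0.004011
r_4 = 1.949826 − 0.004011·(1.949826 − 1.946823) / (0.004011 − (-0.081828)) = 1.949826 − (0.000012)/(0.085839) = 1.949685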